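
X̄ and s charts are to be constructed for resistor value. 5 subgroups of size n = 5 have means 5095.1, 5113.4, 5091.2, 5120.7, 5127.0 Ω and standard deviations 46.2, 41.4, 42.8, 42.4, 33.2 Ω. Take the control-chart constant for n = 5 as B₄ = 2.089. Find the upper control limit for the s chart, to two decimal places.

86.07

s̄ = (46.2 + 41.4 + 42.8 + 42.4 + 33.2) / 5 = 41.2000
UCL_s = B₄·s̄ = 2.089 × 41.2000 = 86.0668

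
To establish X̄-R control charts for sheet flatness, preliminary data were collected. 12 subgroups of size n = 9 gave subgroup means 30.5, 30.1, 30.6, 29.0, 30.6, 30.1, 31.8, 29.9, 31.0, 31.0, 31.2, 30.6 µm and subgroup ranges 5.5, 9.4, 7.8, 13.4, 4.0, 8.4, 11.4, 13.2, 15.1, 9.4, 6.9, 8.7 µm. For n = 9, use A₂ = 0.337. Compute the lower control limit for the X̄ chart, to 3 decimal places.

X̄̄ = (30.5 + 30.1 + 30.6 + 29.0 + 30.6 + 30.1 + 31.8 + 29.9 + 31.0 + 31.0 + 31.2 + 30.6) / 12 = 366.4000 / 12 = 30.5333
R̄ = (5.5 + 9.4 + 7.8 + 13.4 + 4.0 + 8.4 + 11.4 + 13.2 + 15.1 + 9.4 + 6.9 + 8.7) / 12 = 113.2000 / 12 = 9.4333
LCL = X̄̄ − A₂·R̄ = 30.5333 − 0.337 × 9.4333 = 27.3543

27.354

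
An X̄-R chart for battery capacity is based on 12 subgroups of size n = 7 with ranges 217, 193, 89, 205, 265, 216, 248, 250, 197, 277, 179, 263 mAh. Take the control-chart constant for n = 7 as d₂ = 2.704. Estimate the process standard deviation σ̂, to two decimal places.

80.10

R̄ = (217 + 193 + 89 + 205 + 265 + 216 + 248 + 250 + 197 + 277 + 179 + 263) / 12 = 216.5833
σ̂ = R̄ / d₂ = 216.5833 / 2.704 = 80.0974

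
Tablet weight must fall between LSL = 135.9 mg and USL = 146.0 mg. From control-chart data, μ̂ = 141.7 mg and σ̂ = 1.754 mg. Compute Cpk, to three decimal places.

Cpu = (USL − μ̂) / (3σ̂) = (146.0 − 141.7) / (3 × 1.754) = 0.8172; Cpl = (μ̂ − LSL) / (3σ̂) = (141.7 − 135.9) / (3 × 1.754) = 1.1022; Cpk = min(Cpu, Cpl) = 0.8172

0.817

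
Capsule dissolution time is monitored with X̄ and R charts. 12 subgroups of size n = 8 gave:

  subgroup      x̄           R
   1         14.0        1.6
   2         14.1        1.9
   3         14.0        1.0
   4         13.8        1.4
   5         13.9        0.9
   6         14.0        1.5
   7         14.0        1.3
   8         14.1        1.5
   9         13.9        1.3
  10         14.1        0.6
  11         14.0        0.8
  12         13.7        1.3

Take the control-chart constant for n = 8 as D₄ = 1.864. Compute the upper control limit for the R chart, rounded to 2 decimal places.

R̄ = (1.6 + 1.9 + 1.0 + 1.4 + 0.9 + 1.5 + 1.3 + 1.5 + 1.3 + 0.6 + 0.8 + 1.3) / 12 = 15.1000 / 12 = 1.2583
UCL_R = D₄·R̄ = 1.864 × 1.2583 = 2.3455

2.35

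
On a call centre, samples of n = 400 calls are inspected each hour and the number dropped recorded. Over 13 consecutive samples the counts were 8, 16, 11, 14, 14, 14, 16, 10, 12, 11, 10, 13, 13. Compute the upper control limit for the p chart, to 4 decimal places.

0.0572

p̄ = Σdᵢ / (k·n) = 162 / (13 × 400) = 0.03115
UCL = p̄ + 3·√(p̄(1−p̄)/n) = 0.03115 + 3 × √(0.03115×0.96885/400) = 0.03115 + 3 × 0.00869 = 0.05721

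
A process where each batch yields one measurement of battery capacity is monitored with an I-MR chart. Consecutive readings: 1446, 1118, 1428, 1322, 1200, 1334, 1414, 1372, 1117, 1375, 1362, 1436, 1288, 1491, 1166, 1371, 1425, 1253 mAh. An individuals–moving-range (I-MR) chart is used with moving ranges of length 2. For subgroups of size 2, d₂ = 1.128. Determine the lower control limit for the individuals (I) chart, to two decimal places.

X̄ = (1446 + 1118 + 1428 + 1322 + 1200 + 1334 + 1414 + 1372 + 1117 + 1375 + 1362 + 1436 + 1288 + 1491 + 1166 + 1371 + 1425 + 1253) / 18 = 1328.7778
Moving ranges: 328, 310, 106, 122, 134, 80, 42, 255, 258, 13, 74, 148, 203, 325, 205, 54, 172; M̄R̄ = 2829.0000 / 17 = 166.4118
LCL = X̄ − 3·M̄R̄/d₂ = 1328.7778 − 3 × 166.4118 / 1.128 = 886.1933

886.19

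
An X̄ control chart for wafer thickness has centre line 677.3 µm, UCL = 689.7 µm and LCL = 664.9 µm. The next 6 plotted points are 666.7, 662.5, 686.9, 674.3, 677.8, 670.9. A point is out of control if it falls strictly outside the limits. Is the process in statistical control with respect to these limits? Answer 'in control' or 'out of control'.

Compare each point to [664.9, 689.7]: sample 2 = 662.5 < LCL.

out of control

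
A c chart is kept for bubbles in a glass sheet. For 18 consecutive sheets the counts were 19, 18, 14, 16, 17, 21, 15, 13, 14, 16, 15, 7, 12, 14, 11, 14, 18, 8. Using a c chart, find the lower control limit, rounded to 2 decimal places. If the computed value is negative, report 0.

3.11

c̄ = (19 + 18 + 14 + 16 + 17 + 21 + 15 + 13 + 14 + 16 + 15 + 7 + 12 + 14 + 11 + 14 + 18 + 8) / 18 = 262 / 18 = 14.5556
LCL = c̄ − 3√c̄ = 14.5556 − 3 × 3.8152 = 3.1100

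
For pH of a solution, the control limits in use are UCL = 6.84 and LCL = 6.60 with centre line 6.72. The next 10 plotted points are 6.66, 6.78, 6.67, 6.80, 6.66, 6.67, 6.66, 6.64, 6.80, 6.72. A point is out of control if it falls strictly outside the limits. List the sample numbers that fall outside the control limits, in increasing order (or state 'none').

All 10 points lie within [6.60, 6.84].

none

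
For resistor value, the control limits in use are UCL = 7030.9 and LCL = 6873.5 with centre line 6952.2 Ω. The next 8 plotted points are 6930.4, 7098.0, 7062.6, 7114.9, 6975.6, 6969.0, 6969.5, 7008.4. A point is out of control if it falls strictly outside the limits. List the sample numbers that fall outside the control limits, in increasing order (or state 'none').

2, 3, 4

Compare each point to [6873.5, 7030.9]: sample 2 = 7098.0 > UCL; sample 3 = 7062.6 > UCL; sample 4 = 7114.9 > UCL.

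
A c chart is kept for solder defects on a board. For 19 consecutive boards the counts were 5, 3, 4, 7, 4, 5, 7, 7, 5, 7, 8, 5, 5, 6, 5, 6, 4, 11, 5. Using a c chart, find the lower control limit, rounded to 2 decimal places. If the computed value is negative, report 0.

c̄ = (5 + 3 + 4 + 7 + 4 + 5 + 7 + 7 + 5 + 7 + 8 + 5 + 5 + 6 + 5 + 6 + 4 + 11 + 5) / 19 = 109 / 19 = 5.7368
LCL = c̄ − 3√c̄ = 5.7368 − 3 × 2.3952 = -1.4487 → 0 (cannot be negative)

0.00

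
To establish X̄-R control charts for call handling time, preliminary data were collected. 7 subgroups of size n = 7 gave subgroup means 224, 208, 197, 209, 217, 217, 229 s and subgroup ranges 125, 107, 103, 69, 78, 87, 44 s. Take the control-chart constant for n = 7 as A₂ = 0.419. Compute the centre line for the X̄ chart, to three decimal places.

X̄̄ = (224 + 208 + 197 + 209 + 217 + 217 + 229) / 7 = 1501.0000 / 7 = 214.4286
CL = X̄̄ = 214.4286

214.429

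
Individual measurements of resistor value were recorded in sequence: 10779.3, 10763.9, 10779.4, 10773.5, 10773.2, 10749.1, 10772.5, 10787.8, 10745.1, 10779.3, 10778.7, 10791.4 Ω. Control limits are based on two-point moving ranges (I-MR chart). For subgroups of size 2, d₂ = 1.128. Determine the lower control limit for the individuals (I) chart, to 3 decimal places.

X̄ = (10779.3 + 10763.9 + 10779.4 + 10773.5 + 10773.2 + 10749.1 + 10772.5 + 10787.8 + 10745.1 + 10779.3 + 10778.7 + 10791.4) / 12 = 10772.7667
Moving ranges: 15.4, 15.5, 5.9, 0.3, 24.1, 23.4, 15.3, 42.7, 34.2, 0.6, 12.7; M̄R̄ = 190.1000 / 11 = 17.2818
LCL = X̄ − 3·M̄R̄/d₂ = 10772.7667 − 3 × 17.2818 / 1.128 = 10726.8044

10726.804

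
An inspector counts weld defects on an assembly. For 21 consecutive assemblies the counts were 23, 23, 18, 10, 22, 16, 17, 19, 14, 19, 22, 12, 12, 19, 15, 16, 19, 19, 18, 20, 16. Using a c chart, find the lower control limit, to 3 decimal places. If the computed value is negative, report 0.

c̄ = (23 + 23 + 18 + 10 + 22 + 16 + 17 + 19 + 14 + 19 + 22 + 12 + 12 + 19 + 15 + 16 + 19 + 19 + 18 + 20 + 16) / 21 = 369 / 21 = 17.5714
LCL = c̄ − 3√c̄ = 17.5714 − 3 × 4.1918 = 4.9959

4.996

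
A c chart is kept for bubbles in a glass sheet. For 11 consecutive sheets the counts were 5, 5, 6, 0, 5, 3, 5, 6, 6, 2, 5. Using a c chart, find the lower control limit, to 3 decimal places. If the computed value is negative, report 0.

0.000

c̄ = (5 + 5 + 6 + 0 + 5 + 3 + 5 + 6 + 6 + 2 + 5) / 11 = 48 / 11 = 4.3636
LCL = c̄ − 3√c̄ = 4.3636 − 3 × 2.0889 = -1.9032 → 0 (cannot be negative)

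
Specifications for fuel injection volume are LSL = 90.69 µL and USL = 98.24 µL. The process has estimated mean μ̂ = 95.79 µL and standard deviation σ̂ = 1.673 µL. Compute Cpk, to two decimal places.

Cpu = (USL − μ̂) / (3σ̂) = (98.24 − 95.79) / (3 × 1.673) = 0.4881; Cpl = (μ̂ − LSL) / (3σ̂) = (95.79 − 90.69) / (3 × 1.673) = 1.0161; Cpk = min(Cpu, Cpl) = 0.4881

0.49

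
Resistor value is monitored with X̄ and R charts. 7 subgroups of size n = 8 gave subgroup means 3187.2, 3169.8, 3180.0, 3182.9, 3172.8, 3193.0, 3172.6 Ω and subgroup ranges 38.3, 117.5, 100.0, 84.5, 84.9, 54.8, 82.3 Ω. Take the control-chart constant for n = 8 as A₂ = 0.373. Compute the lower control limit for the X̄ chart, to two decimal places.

3149.79

X̄̄ = (3187.2 + 3169.8 + 3180.0 + 3182.9 + 3172.8 + 3193.0 + 3172.6) / 7 = 22258.3000 / 7 = 3179.7571
R̄ = (38.3 + 117.5 + 100.0 + 84.5 + 84.9 + 54.8 + 82.3) / 7 = 562.3000 / 7 = 80.3286
LCL = X̄̄ − A₂·R̄ = 3179.7571 − 0.373 × 80.3286 = 3149.7946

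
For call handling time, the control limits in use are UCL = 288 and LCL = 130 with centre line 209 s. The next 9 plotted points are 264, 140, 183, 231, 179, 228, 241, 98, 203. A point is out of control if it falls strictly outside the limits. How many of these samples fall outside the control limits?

Compare each point to [130, 288]: sample 8 = 98 < LCL.

1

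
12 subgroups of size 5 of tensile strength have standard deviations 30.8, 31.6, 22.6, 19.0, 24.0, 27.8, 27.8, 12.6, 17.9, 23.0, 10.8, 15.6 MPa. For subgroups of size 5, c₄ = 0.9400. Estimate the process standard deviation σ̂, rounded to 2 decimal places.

s̄ = (30.8 + 31.6 + 22.6 + 19.0 + 24.0 + 27.8 + 27.8 + 12.6 + 17.9 + 23.0 + 10.8 + 15.6) / 12 = 21.9583
σ̂ = s̄ / c₄ = 21.9583 / 0.9400 = 23.3599

23.36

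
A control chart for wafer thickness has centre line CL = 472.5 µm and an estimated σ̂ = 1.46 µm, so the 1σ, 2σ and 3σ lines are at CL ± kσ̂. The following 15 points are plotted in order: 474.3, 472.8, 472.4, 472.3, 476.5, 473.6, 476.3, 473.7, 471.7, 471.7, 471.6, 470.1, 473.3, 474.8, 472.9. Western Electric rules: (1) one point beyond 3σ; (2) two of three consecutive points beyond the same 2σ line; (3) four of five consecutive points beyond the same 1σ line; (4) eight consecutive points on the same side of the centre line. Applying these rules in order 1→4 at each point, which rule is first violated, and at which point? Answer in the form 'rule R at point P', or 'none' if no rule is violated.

rule 2 at point 7

Zone of each point (C = within 1σ̂, B = 1σ̂–2σ̂, A = 2σ̂–3σ̂, * = beyond 3σ̂; sign = side of CL): 1:+B, 2:+C, 3:-C, 4:-C, 5:+A, 6:+C, 7:+A, 8:+C, 9:-C, 10:-C, 11:-C, 12:-B, 13:+C, 14:+B, 15:+C
Rule 2 (two of three consecutive points beyond the same 2σ limit) is satisfied at point 7.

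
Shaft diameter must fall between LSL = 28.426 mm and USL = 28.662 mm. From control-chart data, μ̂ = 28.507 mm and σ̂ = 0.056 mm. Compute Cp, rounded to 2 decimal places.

0.70

Cp = (USL − LSL) / (6σ̂) = (28.662 − 28.426) / (6 × 0.056) = 0.2360 / 0.3360 = 0.7024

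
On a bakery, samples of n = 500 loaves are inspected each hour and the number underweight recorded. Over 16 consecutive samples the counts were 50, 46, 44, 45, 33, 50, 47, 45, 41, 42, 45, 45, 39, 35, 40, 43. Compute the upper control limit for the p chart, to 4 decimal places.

p̄ = Σdᵢ / (k·n) = 690 / (16 × 500) = 0.08625
UCL = p̄ + 3·√(p̄(1−p̄)/n) = 0.08625 + 3 × √(0.08625×0.91375/500) = 0.08625 + 3 × 0.01255 = 0.12391

0.1239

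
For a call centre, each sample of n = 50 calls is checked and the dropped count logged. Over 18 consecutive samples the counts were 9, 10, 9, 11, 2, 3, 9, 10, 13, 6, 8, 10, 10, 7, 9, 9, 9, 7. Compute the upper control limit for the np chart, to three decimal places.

p̄ = Σdᵢ / (k·n) = 151 / (18 × 50) = 0.16778
UCL = np̄ + 3·√(np̄(1−p̄)) = 8.3889 + 3 × √(8.3889×0.83222) = 8.3889 + 3 × 2.6422 = 16.3156

16.316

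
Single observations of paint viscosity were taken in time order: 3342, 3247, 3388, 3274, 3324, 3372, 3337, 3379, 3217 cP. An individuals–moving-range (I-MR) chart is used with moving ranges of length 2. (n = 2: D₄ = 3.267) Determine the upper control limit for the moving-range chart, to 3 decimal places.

Moving ranges: 95, 141, 114, 50, 48, 35, 42, 162; M̄R̄ = 687.0000 / 8 = 85.8750
UCL_MR = D₄·M̄R̄ = 3.267 × 85.8750 = 280.5536

280.554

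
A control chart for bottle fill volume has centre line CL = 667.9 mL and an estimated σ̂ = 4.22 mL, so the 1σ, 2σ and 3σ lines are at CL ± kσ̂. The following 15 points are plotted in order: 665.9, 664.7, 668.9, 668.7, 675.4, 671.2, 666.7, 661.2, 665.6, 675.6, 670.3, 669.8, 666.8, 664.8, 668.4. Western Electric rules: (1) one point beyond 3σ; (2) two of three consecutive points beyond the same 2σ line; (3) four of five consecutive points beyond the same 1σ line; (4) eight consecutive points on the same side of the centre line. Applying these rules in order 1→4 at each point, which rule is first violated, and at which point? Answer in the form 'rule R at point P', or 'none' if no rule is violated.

Zone of each point (C = within 1σ̂, B = 1σ̂–2σ̂, A = 2σ̂–3σ̂, * = beyond 3σ̂; sign = side of CL): 1:-C, 2:-C, 3:+C, 4:+C, 5:+B, 6:+C, 7:-C, 8:-B, 9:-C, 10:+B, 11:+C, 12:+C, 13:-C, 14:-C, 15:+C
No rule fires across all 15 points.

none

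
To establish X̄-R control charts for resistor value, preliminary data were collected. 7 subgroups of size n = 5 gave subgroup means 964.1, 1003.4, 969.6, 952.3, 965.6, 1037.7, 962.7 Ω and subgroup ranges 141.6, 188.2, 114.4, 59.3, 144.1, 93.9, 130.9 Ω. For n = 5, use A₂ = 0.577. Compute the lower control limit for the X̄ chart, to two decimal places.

X̄̄ = (964.1 + 1003.4 + 969.6 + 952.3 + 965.6 + 1037.7 + 962.7) / 7 = 6855.4000 / 7 = 979.3429
R̄ = (141.6 + 188.2 + 114.4 + 59.3 + 144.1 + 93.9 + 130.9) / 7 = 872.4000 / 7 = 124.6286
LCL = X̄̄ − A₂·R̄ = 979.3429 − 0.577 × 124.6286 = 907.4322

907.43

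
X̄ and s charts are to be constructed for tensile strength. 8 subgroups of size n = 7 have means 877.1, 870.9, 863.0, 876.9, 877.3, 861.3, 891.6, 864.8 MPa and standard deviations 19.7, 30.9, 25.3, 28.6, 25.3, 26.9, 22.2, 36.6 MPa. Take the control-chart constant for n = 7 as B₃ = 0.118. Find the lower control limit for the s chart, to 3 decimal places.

3.179

s̄ = (19.7 + 30.9 + 25.3 + 28.6 + 25.3 + 26.9 + 22.2 + 36.6) / 8 = 26.9375
LCL_s = B₃·s̄ = 0.118 × 26.9375 = 3.1786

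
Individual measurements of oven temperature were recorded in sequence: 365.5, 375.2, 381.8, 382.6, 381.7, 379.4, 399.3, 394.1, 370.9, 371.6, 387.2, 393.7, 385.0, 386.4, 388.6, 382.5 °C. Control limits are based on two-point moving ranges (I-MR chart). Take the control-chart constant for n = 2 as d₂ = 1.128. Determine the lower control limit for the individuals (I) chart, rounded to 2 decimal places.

X̄ = (365.5 + 375.2 + 381.8 + 382.6 + 381.7 + 379.4 + 399.3 + 394.1 + 370.9 + 371.6 + 387.2 + 393.7 + 385.0 + 386.4 + 388.6 + 382.5) / 16 = 382.8438
Moving ranges: 9.7, 6.6, 0.8, 0.9, 2.3, 19.9, 5.2, 23.2, 0.7, 15.6, 6.5, 8.7, 1.4, 2.2, 6.1; M̄R̄ = 109.8000 / 15 = 7.3200
LCL = X̄ − 3·M̄R̄/d₂ = 382.8438 − 3 × 7.3200 / 1.128 = 363.3757

363.38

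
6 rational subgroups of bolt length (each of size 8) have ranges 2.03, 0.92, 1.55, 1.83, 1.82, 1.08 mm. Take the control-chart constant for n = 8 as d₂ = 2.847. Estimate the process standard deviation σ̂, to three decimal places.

0.540

R̄ = (2.03 + 0.92 + 1.55 + 1.83 + 1.82 + 1.08) / 6 = 1.5383
σ̂ = R̄ / d₂ = 1.5383 / 2.847 = 0.5403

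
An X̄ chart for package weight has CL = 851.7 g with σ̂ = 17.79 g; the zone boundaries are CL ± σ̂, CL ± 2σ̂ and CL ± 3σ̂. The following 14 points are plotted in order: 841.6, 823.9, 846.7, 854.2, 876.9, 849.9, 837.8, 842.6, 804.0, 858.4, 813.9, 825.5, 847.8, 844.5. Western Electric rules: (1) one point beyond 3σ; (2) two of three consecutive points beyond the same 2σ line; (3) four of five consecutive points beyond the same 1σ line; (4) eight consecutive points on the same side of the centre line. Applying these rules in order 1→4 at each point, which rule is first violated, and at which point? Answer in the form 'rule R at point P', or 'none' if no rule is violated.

rule 2 at point 11

Zone of each point (C = within 1σ̂, B = 1σ̂–2σ̂, A = 2σ̂–3σ̂, * = beyond 3σ̂; sign = side of CL): 1:-C, 2:-B, 3:-C, 4:+C, 5:+B, 6:-C, 7:-C, 8:-C, 9:-A, 10:+C, 11:-A, 12:-B, 13:-C, 14:-C
Rule 2 (two of three consecutive points beyond the same 2σ limit) is satisfied at point 11.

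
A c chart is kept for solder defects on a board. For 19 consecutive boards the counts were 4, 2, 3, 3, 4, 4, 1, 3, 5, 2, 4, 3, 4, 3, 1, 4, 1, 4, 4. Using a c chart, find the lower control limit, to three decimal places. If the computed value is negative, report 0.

0.000

c̄ = (4 + 2 + 3 + 3 + 4 + 4 + 1 + 3 + 5 + 2 + 4 + 3 + 4 + 3 + 1 + 4 + 1 + 4 + 4) / 19 = 59 / 19 = 3.1053
LCL = c̄ − 3√c̄ = 3.1053 − 3 × 1.7622 = -2.1813 → 0 (cannot be negative)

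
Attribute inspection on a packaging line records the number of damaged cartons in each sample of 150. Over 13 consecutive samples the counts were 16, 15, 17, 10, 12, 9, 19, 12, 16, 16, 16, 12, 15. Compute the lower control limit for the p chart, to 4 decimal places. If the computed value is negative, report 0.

0.0231

p̄ = Σdᵢ / (k·n) = 185 / (13 × 150) = 0.09487
LCL = p̄ − 3·√(p̄(1−p̄)/n) = 0.09487 − 3 × 0.02393 = 0.02309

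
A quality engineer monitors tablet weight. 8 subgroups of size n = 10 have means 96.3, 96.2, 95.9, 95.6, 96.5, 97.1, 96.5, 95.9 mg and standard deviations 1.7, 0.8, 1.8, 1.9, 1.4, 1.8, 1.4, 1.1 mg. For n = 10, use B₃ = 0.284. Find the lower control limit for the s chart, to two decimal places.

s̄ = (1.7 + 0.8 + 1.8 + 1.9 + 1.4 + 1.8 + 1.4 + 1.1) / 8 = 1.4875
LCL_s = B₃·s̄ = 0.284 × 1.4875 = 0.4224

0.42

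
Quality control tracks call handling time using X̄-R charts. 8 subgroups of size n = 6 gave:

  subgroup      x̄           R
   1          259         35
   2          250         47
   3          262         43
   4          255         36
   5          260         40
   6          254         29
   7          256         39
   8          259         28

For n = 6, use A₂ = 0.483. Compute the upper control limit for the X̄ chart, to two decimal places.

X̄̄ = (259 + 250 + 262 + 255 + 260 + 254 + 256 + 259) / 8 = 2055.0000 / 8 = 256.8750
R̄ = (35 + 47 + 43 + 36 + 40 + 29 + 39 + 28) / 8 = 297.0000 / 8 = 37.1250
UCL = X̄̄ + A₂·R̄ = 256.8750 + 0.483 × 37.1250 = 274.8064

274.81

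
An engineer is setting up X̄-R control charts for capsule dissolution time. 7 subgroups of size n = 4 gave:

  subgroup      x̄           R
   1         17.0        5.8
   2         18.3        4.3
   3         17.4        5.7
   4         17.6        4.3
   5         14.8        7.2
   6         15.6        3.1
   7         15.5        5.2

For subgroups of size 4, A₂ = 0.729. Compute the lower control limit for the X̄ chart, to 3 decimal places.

X̄̄ = (17.0 + 18.3 + 17.4 + 17.6 + 14.8 + 15.6 + 15.5) / 7 = 116.2000 / 7 = 16.6000
R̄ = (5.8 + 4.3 + 5.7 + 4.3 + 7.2 + 3.1 + 5.2) / 7 = 35.6000 / 7 = 5.0857
LCL = X̄̄ − A₂·R̄ = 16.6000 − 0.729 × 5.0857 = 12.8925

12.893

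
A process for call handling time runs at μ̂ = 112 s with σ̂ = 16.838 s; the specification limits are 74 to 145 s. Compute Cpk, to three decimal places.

0.653

Cpu = (USL − μ̂) / (3σ̂) = (145 − 112) / (3 × 16.838) = 0.6533; Cpl = (μ̂ − LSL) / (3σ̂) = (112 − 74) / (3 × 16.838) = 0.7523; Cpk = min(Cpu, Cpl) = 0.6533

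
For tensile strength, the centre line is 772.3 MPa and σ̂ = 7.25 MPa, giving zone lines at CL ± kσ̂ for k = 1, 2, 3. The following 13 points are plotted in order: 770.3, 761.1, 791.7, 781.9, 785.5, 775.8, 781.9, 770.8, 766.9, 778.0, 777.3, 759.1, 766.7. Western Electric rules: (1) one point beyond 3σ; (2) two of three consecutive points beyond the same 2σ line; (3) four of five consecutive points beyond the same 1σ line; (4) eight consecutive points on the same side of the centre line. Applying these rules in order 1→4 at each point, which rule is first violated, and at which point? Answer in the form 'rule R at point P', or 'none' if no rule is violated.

Zone of each point (C = within 1σ̂, B = 1σ̂–2σ̂, A = 2σ̂–3σ̂, * = beyond 3σ̂; sign = side of CL): 1:-C, 2:-B, 3:+A, 4:+B, 5:+B, 6:+C, 7:+B, 8:-C, 9:-C, 10:+C, 11:+C, 12:-B, 13:-C
Rule 3 (four of five consecutive points beyond the same 1σ limit) is satisfied at point 7.

rule 3 at point 7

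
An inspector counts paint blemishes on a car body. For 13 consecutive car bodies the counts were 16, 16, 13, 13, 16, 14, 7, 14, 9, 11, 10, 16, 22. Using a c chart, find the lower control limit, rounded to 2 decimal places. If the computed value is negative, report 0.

2.55

c̄ = (16 + 16 + 13 + 13 + 16 + 14 + 7 + 14 + 9 + 11 + 10 + 16 + 22) / 13 = 177 / 13 = 13.6154
LCL = c̄ − 3√c̄ = 13.6154 − 3 × 3.6899 = 2.5457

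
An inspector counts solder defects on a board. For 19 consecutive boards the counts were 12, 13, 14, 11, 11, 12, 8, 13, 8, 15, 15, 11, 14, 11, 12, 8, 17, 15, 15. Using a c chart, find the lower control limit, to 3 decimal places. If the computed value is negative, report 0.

1.818

c̄ = (12 + 13 + 14 + 11 + 11 + 12 + 8 + 13 + 8 + 15 + 15 + 11 + 14 + 11 + 12 + 8 + 17 + 15 + 15) / 19 = 235 / 19 = 12.3684
LCL = c̄ − 3√c̄ = 12.3684 − 3 × 3.5169 = 1.8178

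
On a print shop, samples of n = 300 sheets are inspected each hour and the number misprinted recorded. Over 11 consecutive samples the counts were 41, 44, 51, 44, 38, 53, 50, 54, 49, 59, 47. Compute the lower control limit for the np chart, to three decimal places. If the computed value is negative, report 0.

29.103

p̄ = Σdᵢ / (k·n) = 530 / (11 × 300) = 0.16061
LCL = np̄ − 3·√(np̄(1−p̄)) = 48.1818 − 3 × 6.3595 = 29.1033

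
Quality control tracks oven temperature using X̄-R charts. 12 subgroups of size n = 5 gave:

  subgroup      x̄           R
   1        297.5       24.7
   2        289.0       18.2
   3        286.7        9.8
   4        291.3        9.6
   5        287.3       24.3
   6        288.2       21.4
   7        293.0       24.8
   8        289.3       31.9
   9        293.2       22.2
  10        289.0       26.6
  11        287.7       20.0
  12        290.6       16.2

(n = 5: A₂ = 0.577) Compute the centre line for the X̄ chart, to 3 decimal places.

290.233

X̄̄ = (297.5 + 289.0 + 286.7 + 291.3 + 287.3 + 288.2 + 293.0 + 289.3 + 293.2 + 289.0 + 287.7 + 290.6) / 12 = 3482.8000 / 12 = 290.2333
CL = X̄̄ = 290.2333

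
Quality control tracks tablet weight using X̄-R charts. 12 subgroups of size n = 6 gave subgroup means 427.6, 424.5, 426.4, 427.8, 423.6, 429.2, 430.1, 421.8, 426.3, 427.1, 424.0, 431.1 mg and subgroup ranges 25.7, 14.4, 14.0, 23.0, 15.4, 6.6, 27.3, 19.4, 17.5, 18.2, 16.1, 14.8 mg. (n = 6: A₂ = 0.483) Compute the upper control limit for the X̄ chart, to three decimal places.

435.174

X̄̄ = (427.6 + 424.5 + 426.4 + 427.8 + 423.6 + 429.2 + 430.1 + 421.8 + 426.3 + 427.1 + 424.0 + 431.1) / 12 = 5119.5000 / 12 = 426.6250
R̄ = (25.7 + 14.4 + 14.0 + 23.0 + 15.4 + 6.6 + 27.3 + 19.4 + 17.5 + 18.2 + 16.1 + 14.8) / 12 = 212.4000 / 12 = 17.7000
UCL = X̄̄ + A₂·R̄ = 426.6250 + 0.483 × 17.7000 = 435.1741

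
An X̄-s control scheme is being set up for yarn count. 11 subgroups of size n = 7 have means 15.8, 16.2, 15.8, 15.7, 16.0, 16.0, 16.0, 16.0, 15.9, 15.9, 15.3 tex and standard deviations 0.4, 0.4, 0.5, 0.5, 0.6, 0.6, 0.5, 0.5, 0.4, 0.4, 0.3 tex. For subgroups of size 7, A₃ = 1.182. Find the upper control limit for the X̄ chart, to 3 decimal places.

16.421

X̄̄ = (15.8 + 16.2 + 15.8 + 15.7 + 16.0 + 16.0 + 16.0 + 16.0 + 15.9 + 15.9 + 15.3) / 11 = 15.8727
s̄ = (0.4 + 0.4 + 0.5 + 0.5 + 0.6 + 0.6 + 0.5 + 0.5 + 0.4 + 0.4 + 0.3) / 11 = 0.4636
UCL = X̄̄ + A₃·s̄ = 15.8727 + 1.182 × 0.4636 = 16.4207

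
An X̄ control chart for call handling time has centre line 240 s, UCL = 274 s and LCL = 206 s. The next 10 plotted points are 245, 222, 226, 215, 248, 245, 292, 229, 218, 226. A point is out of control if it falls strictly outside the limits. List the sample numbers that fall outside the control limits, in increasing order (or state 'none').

7

Compare each point to [206, 274]: sample 7 = 292 > UCL.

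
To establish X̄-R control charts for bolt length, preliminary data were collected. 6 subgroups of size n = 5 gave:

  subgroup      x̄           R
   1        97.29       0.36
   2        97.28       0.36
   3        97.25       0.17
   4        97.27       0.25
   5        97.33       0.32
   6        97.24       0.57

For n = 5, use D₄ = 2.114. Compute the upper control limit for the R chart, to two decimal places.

0.72

R̄ = (0.36 + 0.36 + 0.17 + 0.25 + 0.32 + 0.57) / 6 = 2.0300 / 6 = 0.3383
UCL_R = D₄·R̄ = 2.114 × 0.3383 = 0.7152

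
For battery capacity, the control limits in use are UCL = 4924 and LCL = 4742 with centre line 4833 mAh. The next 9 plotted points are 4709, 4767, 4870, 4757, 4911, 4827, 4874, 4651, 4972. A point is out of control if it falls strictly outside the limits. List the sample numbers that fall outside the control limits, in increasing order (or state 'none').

Compare each point to [4742, 4924]: sample 1 = 4709 < LCL; sample 8 = 4651 < LCL; sample 9 = 4972 > UCL.

1, 8, 9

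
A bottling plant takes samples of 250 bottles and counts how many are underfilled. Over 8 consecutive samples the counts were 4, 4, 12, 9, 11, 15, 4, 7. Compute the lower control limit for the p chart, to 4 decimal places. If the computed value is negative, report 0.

0.0000

p̄ = Σdᵢ / (k·n) = 66 / (8 × 250) = 0.03300
LCL = p̄ − 3·√(p̄(1−p̄)/n) = 0.03300 − 3 × 0.01130 = -0.00089 → 0 (negative, so LCL = 0)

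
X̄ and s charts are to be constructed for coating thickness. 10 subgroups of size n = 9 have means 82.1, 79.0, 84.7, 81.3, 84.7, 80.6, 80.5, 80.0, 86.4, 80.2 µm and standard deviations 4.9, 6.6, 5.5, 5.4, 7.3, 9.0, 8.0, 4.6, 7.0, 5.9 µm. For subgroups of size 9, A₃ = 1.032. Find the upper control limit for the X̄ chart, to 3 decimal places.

88.575

X̄̄ = (82.1 + 79.0 + 84.7 + 81.3 + 84.7 + 80.6 + 80.5 + 80.0 + 86.4 + 80.2) / 10 = 81.9500
s̄ = (4.9 + 6.6 + 5.5 + 5.4 + 7.3 + 9.0 + 8.0 + 4.6 + 7.0 + 5.9) / 10 = 6.4200
UCL = X̄̄ + A₃·s̄ = 81.9500 + 1.032 × 6.4200 = 88.5754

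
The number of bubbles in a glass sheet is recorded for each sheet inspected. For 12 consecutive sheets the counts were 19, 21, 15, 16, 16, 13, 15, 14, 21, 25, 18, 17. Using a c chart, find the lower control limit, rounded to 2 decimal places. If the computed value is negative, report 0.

c̄ = (19 + 21 + 15 + 16 + 16 + 13 + 15 + 14 + 21 + 25 + 18 + 17) / 12 = 210 / 12 = 17.5000
LCL = c̄ − 3√c̄ = 17.5000 − 3 × 4.1833 = 4.9501

4.95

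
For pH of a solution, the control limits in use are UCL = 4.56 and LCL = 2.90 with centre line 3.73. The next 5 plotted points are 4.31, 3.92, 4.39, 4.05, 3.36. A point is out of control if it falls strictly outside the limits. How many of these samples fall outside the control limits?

All 5 points lie within [2.90, 4.56].

0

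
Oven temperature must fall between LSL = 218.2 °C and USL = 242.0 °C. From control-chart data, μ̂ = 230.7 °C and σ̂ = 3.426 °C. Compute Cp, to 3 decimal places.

1.158

Cp = (USL − LSL) / (6σ̂) = (242.0 − 218.2) / (6 × 3.426) = 23.8000 / 20.5560 = 1.1578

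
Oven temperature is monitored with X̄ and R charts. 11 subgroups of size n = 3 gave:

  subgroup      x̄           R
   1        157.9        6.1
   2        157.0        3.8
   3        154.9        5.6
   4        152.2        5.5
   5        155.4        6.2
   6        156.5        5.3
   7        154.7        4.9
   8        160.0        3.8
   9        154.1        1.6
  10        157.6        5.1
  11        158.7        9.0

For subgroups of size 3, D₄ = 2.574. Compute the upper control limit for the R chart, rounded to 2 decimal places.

13.31

R̄ = (6.1 + 3.8 + 5.6 + 5.5 + 6.2 + 5.3 + 4.9 + 3.8 + 1.6 + 5.1 + 9.0) / 11 = 56.9000 / 11 = 5.1727
UCL_R = D₄·R̄ = 2.574 × 5.1727 = 13.3146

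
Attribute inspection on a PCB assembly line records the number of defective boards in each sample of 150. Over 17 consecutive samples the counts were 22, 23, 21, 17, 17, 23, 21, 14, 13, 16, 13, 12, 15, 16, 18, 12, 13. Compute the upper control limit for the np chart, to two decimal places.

p̄ = Σdᵢ / (k·n) = 286 / (17 × 150) = 0.11216
UCL = np̄ + 3·√(np̄(1−p̄)) = 16.8235 + 3 × √(16.8235×0.88784) = 16.8235 + 3 × 3.8648 = 28.4179

28.42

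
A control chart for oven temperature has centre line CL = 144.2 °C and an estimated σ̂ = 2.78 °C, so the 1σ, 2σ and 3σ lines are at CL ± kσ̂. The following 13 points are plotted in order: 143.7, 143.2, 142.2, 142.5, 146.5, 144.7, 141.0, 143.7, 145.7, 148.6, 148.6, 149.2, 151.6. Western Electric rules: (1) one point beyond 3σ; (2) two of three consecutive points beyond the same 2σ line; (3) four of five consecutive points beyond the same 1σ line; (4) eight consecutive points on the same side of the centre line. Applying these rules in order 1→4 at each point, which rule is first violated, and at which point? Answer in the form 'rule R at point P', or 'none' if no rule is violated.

rule 3 at point 13

Zone of each point (C = within 1σ̂, B = 1σ̂–2σ̂, A = 2σ̂–3σ̂, * = beyond 3σ̂; sign = side of CL): 1:-C, 2:-C, 3:-C, 4:-C, 5:+C, 6:+C, 7:-B, 8:-C, 9:+C, 10:+B, 11:+B, 12:+B, 13:+A
Rule 3 (four of five consecutive points beyond the same 1σ limit) is satisfied at point 13.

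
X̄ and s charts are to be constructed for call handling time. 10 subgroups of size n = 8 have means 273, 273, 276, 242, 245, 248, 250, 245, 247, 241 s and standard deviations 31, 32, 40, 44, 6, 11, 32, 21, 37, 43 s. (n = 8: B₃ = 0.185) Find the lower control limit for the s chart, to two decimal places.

s̄ = (31 + 32 + 40 + 44 + 6 + 11 + 32 + 21 + 37 + 43) / 10 = 29.7000
LCL_s = B₃·s̄ = 0.185 × 29.7000 = 5.4945

5.49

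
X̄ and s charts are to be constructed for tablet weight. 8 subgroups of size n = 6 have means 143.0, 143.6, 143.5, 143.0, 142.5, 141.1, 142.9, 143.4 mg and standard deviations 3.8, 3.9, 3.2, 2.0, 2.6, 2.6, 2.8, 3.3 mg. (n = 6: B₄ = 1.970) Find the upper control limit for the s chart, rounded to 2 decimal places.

5.96

s̄ = (3.8 + 3.9 + 3.2 + 2.0 + 2.6 + 2.6 + 2.8 + 3.3) / 8 = 3.0250
UCL_s = B₄·s̄ = 1.970 × 3.0250 = 5.9592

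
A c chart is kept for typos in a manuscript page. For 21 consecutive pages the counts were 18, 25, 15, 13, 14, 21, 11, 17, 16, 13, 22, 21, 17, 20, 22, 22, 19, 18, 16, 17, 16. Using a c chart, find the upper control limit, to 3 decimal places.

30.405

c̄ = (18 + 25 + 15 + 13 + 14 + 21 + 11 + 17 + 16 + 13 + 22 + 21 + 17 + 20 + 22 + 22 + 19 + 18 + 16 + 17 + 16) / 21 = 373 / 21 = 17.7619
UCL = c̄ + 3√c̄ = 17.7619 + 3 × √17.7619 = 17.7619 + 3 × 4.2145 = 30.4054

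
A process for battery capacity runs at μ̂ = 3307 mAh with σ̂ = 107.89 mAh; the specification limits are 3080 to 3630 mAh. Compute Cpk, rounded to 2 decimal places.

0.70

Cpu = (USL − μ̂) / (3σ̂) = (3630 − 3307) / (3 × 107.89) = 0.9979; Cpl = (μ̂ − LSL) / (3σ̂) = (3307 − 3080) / (3 × 107.89) = 0.7013; Cpk = min(Cpu, Cpl) = 0.7013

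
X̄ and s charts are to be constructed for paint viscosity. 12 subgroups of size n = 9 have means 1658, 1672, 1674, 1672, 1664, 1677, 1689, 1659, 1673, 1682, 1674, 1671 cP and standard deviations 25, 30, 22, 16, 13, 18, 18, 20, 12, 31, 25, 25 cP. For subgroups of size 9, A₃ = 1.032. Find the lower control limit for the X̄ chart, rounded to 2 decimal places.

X̄̄ = (1658 + 1672 + 1674 + 1672 + 1664 + 1677 + 1689 + 1659 + 1673 + 1682 + 1674 + 1671) / 12 = 1672.0833
s̄ = (25 + 30 + 22 + 16 + 13 + 18 + 18 + 20 + 12 + 31 + 25 + 25) / 12 = 21.2500
LCL = X̄̄ − A₃·s̄ = 1672.0833 − 1.032 × 21.2500 = 1650.1533

1650.15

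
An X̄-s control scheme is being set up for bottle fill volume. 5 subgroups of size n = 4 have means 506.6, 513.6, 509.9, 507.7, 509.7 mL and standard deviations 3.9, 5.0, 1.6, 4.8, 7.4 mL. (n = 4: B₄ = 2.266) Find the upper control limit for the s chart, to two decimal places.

s̄ = (3.9 + 5.0 + 1.6 + 4.8 + 7.4) / 5 = 4.5400
UCL_s = B₄·s̄ = 2.266 × 4.5400 = 10.2876

10.29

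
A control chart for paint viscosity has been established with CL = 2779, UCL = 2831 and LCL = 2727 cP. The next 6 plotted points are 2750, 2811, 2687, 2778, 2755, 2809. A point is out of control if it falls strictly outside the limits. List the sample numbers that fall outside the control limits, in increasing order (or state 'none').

3

Compare each point to [2727, 2831]: sample 3 = 2687 < LCL.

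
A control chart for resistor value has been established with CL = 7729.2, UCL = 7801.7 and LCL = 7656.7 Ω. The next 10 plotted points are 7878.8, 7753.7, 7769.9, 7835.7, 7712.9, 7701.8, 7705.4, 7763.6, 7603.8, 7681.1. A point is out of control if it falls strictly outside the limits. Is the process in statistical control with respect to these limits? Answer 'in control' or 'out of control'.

Compare each point to [7656.7, 7801.7]: sample 1 = 7878.8 > UCL; sample 4 = 7835.7 > UCL; sample 9 = 7603.8 < LCL.

out of control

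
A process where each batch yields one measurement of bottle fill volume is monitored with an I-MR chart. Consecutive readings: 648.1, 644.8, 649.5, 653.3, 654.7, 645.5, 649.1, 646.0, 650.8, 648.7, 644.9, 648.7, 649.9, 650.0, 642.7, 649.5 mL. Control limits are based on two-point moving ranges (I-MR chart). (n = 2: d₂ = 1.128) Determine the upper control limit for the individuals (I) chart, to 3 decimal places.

658.973

X̄ = (648.1 + 644.8 + 649.5 + 653.3 + 654.7 + 645.5 + 649.1 + 646.0 + 650.8 + 648.7 + 644.9 + 648.7 + 649.9 + 650.0 + 642.7 + 649.5) / 16 = 648.5125
Moving ranges: 3.3, 4.7, 3.8, 1.4, 9.2, 3.6, 3.1, 4.8, 2.1, 3.8, 3.8, 1.2, 0.1, 7.3, 6.8; M̄R̄ = 59.0000 / 15 = 3.9333
UCL = X̄ + 3·M̄R̄/d₂ = 648.5125 + 3 × 3.9333 / 1.128 = 658.9735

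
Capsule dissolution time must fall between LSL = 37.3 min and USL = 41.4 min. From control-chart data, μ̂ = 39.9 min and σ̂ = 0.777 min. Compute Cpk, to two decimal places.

0.64

Cpu = (USL − μ̂) / (3σ̂) = (41.4 − 39.9) / (3 × 0.777) = 0.6435; Cpl = (μ̂ − LSL) / (3σ̂) = (39.9 − 37.3) / (3 × 0.777) = 1.1154; Cpk = min(Cpu, Cpl) = 0.6435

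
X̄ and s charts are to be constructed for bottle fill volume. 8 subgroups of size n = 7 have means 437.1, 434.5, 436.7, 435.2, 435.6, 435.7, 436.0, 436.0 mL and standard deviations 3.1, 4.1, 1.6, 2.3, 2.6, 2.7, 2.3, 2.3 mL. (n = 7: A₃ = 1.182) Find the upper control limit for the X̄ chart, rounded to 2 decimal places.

438.95

X̄̄ = (437.1 + 434.5 + 436.7 + 435.2 + 435.6 + 435.7 + 436.0 + 436.0) / 8 = 435.8500
s̄ = (3.1 + 4.1 + 1.6 + 2.3 + 2.6 + 2.7 + 2.3 + 2.3) / 8 = 2.6250
UCL = X̄̄ + A₃·s̄ = 435.8500 + 1.182 × 2.6250 = 438.9528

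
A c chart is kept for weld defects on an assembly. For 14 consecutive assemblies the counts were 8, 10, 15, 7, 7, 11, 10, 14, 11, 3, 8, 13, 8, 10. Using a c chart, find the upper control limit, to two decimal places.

c̄ = (8 + 10 + 15 + 7 + 7 + 11 + 10 + 14 + 11 + 3 + 8 + 13 + 8 + 10) / 14 = 135 / 14 = 9.6429
UCL = c̄ + 3√c̄ = 9.6429 + 3 × √9.6429 = 9.6429 + 3 × 3.1053 = 18.9587

18.96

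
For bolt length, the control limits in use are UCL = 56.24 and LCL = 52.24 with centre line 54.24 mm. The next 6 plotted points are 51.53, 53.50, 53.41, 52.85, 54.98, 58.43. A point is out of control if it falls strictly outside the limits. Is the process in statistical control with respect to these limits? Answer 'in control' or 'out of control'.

Compare each point to [52.24, 56.24]: sample 1 = 51.53 < LCL; sample 6 = 58.43 > UCL.

out of control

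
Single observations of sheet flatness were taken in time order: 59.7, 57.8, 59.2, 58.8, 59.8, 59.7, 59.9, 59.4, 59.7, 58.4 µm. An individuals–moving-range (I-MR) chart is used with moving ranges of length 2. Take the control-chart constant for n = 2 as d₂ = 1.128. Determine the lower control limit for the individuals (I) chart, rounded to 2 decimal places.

X̄ = (59.7 + 57.8 + 59.2 + 58.8 + 59.8 + 59.7 + 59.9 + 59.4 + 59.7 + 58.4) / 10 = 59.2400
Moving ranges: 1.9, 1.4, 0.4, 1.0, 0.1, 0.2, 0.5, 0.3, 1.3; M̄R̄ = 7.1000 / 9 = 0.7889
LCL = X̄ − 3·M̄R̄/d₂ = 59.2400 − 3 × 0.7889 / 1.128 = 57.1419

57.14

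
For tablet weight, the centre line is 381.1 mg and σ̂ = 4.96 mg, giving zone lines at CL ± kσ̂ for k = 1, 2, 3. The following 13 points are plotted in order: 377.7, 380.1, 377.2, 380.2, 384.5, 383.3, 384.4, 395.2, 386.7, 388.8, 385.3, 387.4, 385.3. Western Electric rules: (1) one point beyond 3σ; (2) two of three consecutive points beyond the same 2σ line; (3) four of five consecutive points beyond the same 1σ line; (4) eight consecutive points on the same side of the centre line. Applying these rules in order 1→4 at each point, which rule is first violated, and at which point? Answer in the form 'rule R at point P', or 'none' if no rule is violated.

rule 3 at point 12

Zone of each point (C = within 1σ̂, B = 1σ̂–2σ̂, A = 2σ̂–3σ̂, * = beyond 3σ̂; sign = side of CL): 1:-C, 2:-C, 3:-C, 4:-C, 5:+C, 6:+C, 7:+C, 8:+A, 9:+B, 10:+B, 11:+C, 12:+B, 13:+C
Rule 3 (four of five consecutive points beyond the same 1σ limit) is satisfied at point 12.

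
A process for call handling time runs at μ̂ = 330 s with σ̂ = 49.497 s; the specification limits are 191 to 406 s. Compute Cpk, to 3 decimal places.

0.512

Cpu = (USL − μ̂) / (3σ̂) = (406 − 330) / (3 × 49.497) = 0.5118; Cpl = (μ̂ − LSL) / (3σ̂) = (330 − 191) / (3 × 49.497) = 0.9361; Cpk = min(Cpu, Cpl) = 0.5118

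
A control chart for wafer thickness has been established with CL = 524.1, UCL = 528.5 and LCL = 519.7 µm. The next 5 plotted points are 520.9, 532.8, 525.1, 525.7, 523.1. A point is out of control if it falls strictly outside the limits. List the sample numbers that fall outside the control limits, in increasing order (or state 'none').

2

Compare each point to [519.7, 528.5]: sample 2 = 532.8 > UCL.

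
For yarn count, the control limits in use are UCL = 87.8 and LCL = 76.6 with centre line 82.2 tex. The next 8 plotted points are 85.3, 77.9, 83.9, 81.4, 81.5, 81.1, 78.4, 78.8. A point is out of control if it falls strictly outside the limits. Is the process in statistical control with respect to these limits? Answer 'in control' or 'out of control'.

All 8 points lie within [76.6, 87.8].

in control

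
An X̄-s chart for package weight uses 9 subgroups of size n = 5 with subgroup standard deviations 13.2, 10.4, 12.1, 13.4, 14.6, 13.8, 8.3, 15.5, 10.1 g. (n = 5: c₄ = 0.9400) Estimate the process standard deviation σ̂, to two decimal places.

s̄ = (13.2 + 10.4 + 12.1 + 13.4 + 14.6 + 13.8 + 8.3 + 15.5 + 10.1) / 9 = 12.3778
σ̂ = s̄ / c₄ = 12.3778 / 0.9400 = 13.1678

13.17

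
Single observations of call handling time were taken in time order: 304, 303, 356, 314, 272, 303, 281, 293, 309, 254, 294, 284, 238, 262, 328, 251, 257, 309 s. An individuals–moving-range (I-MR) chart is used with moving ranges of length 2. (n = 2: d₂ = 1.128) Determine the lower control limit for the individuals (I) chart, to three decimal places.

X̄ = (304 + 303 + 356 + 314 + 272 + 303 + 281 + 293 + 309 + 254 + 294 + 284 + 238 + 262 + 328 + 251 + 257 + 309) / 18 = 289.5556
Moving ranges: 1, 53, 42, 42, 31, 22, 12, 16, 55, 40, 10, 46, 24, 66, 77, 6, 52; M̄R̄ = 595.0000 / 17 = 35.0000
LCL = X̄ − 3·M̄R̄/d₂ = 289.5556 − 3 × 35.0000 / 1.128 = 196.4704

196.470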